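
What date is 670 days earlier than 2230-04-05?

June 4, 2228

−365 (one year) → Apr 5, 2229 (305 left).
−5 → Mar 31, 2229 (end of Mar, 31 days; 300 left).
−31 → Feb 28, 2229 (end of Feb, 28 days; 269 left).
−28 → Jan 31, 2229 (end of Jan, 31 days; 241 left).
−31 → Dec 31, 2228 (end of Dec, 31 days; 210 left).
−31 → Nov 30, 2228 (end of Nov, 30 days; 179 left).
−30 → Oct 31, 2228 (end of Oct, 31 days; 149 left).
−31 → Sep 30, 2228 (end of Sep, 30 days; 118 left).
−30 → Aug 31, 2228 (end of Aug, 31 days; 88 left).
−31 → Jul 31, 2228 (end of Jul, 31 days; 57 left).
−31 → Jun 30, 2228 (end of Jun, 30 days; 26 left).
−26 → Jun 4, 2228.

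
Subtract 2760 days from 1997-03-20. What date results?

−365 (one year) → Mar 20, 1996 (2395 left).
−366 (one year; includes Feb 29, 1996) → Mar 20, 1995 (2029 left).
−365 (one year) → Mar 20, 1994 (1664 left).
−365 (one year) → Mar 20, 1993 (1299 left).
−365 (one year) → Mar 20, 1992 (934 left).
−366 (one year; includes Feb 29, 1992) → Mar 20, 1991 (568 left).
−365 (one year) → Mar 20, 1990 (203 left).
−20 → Feb 28, 1990 (end of Feb, 28 days; 183 left).
−28 → Jan 31, 1990 (end of Jan, 31 days; 155 left).
−31 → Dec 31, 1989 (end of Dec, 31 days; 124 left).
−31 → Nov 30, 1989 (end of Nov, 30 days; 93 left).
−30 → Oct 31, 1989 (end of Oct, 31 days; 63 left).
−31 → Sep 30, 1989 (end of Sep, 30 days; 32 left).
−30 → Aug 31, 1989 (end of Aug, 31 days; 2 left).
−2 → Aug 29, 1989.

August 29, 1989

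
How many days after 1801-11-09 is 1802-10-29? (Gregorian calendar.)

354

Nov 9, 1801 → Dec 9, 1801: 30 days (November has 30).
Dec 9, 1801 → Jan 9, 1802: 31 days (December has 31).
Jan 9, 1802 → Feb 9, 1802: 31 days (January has 31).
Feb 9, 1802 → Mar 9, 1802: 28 days (February has 28).
Mar 9, 1802 → Apr 9, 1802: 31 days (March has 31).
Apr 9, 1802 → May 9, 1802: 30 days (April has 30).
May 9, 1802 → Jun 9, 1802: 31 days (May has 31).
Jun 9, 1802 → Jul 9, 1802: 30 days (June has 30).
Jul 9, 1802 → Aug 9, 1802: 31 days (July has 31).
Aug 9, 1802 → Sep 9, 1802: 31 days (August has 31).
Sep 9, 1802 → Oct 9, 1802: 30 days (September has 30).
Oct 9, 1802 → Oct 29, 1802: 20 days.
Total: 354 days.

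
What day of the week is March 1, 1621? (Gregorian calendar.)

Monday

Doomsday rule: the anchor day for the 1600s is Tuesday. For year 21: 21÷12 = 1 r 9, and 9÷4 = 2, so 1+9+2 = 12.
Tuesday + 12 ≡ Sunday — that's 1621's doomsday.
In March the doomsday date is Mar 14.
Mar 1 is 13 days before Mar 14; 13 mod 7 = 6, so Sunday − 6 = Monday.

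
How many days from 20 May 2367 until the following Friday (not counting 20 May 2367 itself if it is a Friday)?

May 20, 2367 is a Saturday.
From Saturday to the next Friday is 6 days.

6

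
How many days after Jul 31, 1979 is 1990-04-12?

Jul 31, 1979 → Jul 31, 1980: 366 days (Feb 29, 1980 is in that span).
Jul 31, 1980 → Jul 31, 1981: 365 days.
Jul 31, 1981 → Jul 31, 1982: 365 days.
Jul 31, 1982 → Jul 31, 1983: 365 days.
Jul 31, 1983 → Jul 31, 1984: 366 days (Feb 29, 1984 is in that span).
Jul 31, 1984 → Jul 31, 1985: 365 days.
Jul 31, 1985 → Jul 31, 1986: 365 days.
Jul 31, 1986 → Jul 31, 1987: 365 days.
Jul 31, 1987 → Jul 31, 1988: 366 days (Feb 29, 1988 is in that span).
Jul 31, 1988 → Jul 31, 1989: 365 days.
Jul 31, 1989 → Aug 31, 1989: 31 days (July has 31).
Aug 31, 1989 → Sep 30, 1989: 30 days (August has 31).
Sep 30, 1989 → Oct 30, 1989: 30 days (September has 30).
Oct 30, 1989 → Nov 30, 1989: 31 days (October has 31).
Nov 30, 1989 → Dec 30, 1989: 30 days (November has 30).
Dec 30, 1989 → Jan 30, 1990: 31 days (December has 31).
Jan 30, 1990 → Feb 28, 1990: 29 days (January has 31).
Feb 28, 1990 → Mar 28, 1990: 28 days (February has 28).
Mar 28, 1990 → Apr 12, 1990: 15 days.
Total: 3908 days.

3908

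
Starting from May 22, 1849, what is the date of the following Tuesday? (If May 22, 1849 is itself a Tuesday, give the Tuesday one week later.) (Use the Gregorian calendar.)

May 29, 1849

May 22, 1849 is a Tuesday.
From Tuesday to the next Tuesday is 7 days.
May 22, 1849 + 7 = May 29, 1849.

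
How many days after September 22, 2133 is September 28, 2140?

Sep 22, 2133 → Sep 22, 2134: 365 days.
Sep 22, 2134 → Sep 22, 2135: 365 days.
Sep 22, 2135 → Sep 22, 2136: 366 days (Feb 29, 2136 is in that span).
Sep 22, 2136 → Sep 22, 2137: 365 days.
Sep 22, 2137 → Sep 22, 2138: 365 days.
Sep 22, 2138 → Sep 22, 2139: 365 days.
Sep 22, 2139 → Oct 22, 2139: 30 days (September has 30).
Oct 22, 2139 → Nov 22, 2139: 31 days (October has 31).
Nov 22, 2139 → Dec 22, 2139: 30 days (November has 30).
Dec 22, 2139 → Jan 22, 2140: 31 days (December has 31).
Jan 22, 2140 → Feb 22, 2140: 31 days (January has 31).
Feb 22, 2140 → Mar 22, 2140: 29 days (February has 29).
Mar 22, 2140 → Apr 22, 2140: 31 days (March has 31).
Apr 22, 2140 → May 22, 2140: 30 days (April has 30).
May 22, 2140 → Jun 22, 2140: 31 days (May has 31).
Jun 22, 2140 → Jul 22, 2140: 30 days (June has 30).
Jul 22, 2140 → Aug 22, 2140: 31 days (July has 31).
Aug 22, 2140 → Sep 22, 2140: 31 days (August has 31).
Sep 22, 2140 → Sep 28, 2140: 6 days.
Total: 2563 days.

2563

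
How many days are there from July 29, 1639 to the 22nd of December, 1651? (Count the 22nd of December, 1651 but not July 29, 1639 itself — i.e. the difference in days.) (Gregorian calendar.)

4529

Jul 29, 1639 → Jul 29, 1640: 366 days (Feb 29, 1640 is in that span).
Jul 29, 1640 → Jul 29, 1641: 365 days.
Jul 29, 1641 → Jul 29, 1642: 365 days.
Jul 29, 1642 → Jul 29, 1643: 365 days.
Jul 29, 1643 → Jul 29, 1644: 366 days (Feb 29, 1644 is in that span).
Jul 29, 1644 → Jul 29, 1645: 365 days.
Jul 29, 1645 → Jul 29, 1646: 365 days.
Jul 29, 1646 → Jul 29, 1647: 365 days.
Jul 29, 1647 → Jul 29, 1648: 366 days (Feb 29, 1648 is in that span).
Jul 29, 1648 → Jul 29, 1649: 365 days.
Jul 29, 1649 → Jul 29, 1650: 365 days.
Jul 29, 1650 → Jul 29, 1651: 365 days.
Jul 29, 1651 → Aug 29, 1651: 31 days (July has 31).
Aug 29, 1651 → Sep 29, 1651: 31 days (August has 31).
Sep 29, 1651 → Oct 29, 1651: 30 days (September has 30).
Oct 29, 1651 → Nov 29, 1651: 31 days (October has 31).
Nov 29, 1651 → Dec 22, 1651: 23 days.
Total: 4529 days.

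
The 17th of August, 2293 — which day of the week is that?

Thursday

Doomsday rule: the anchor day for the 2200s is Friday. For year 93: 93÷12 = 7 r 9, and 9÷4 = 2, so 7+9+2 = 18.
Friday + 18 ≡ Tuesday — that's 2293's doomsday.
In August the doomsday date is Aug 8.
Aug 17 is 9 days after Aug 8; 9 mod 7 = 2, so Tuesday + 2 = Thursday.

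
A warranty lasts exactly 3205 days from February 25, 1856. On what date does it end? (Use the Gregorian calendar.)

December 4, 1864

+366 (one year; includes Feb 29, 1856) → Feb 25, 1857 (2839 left).
+365 (one year) → Feb 25, 1858 (2474 left).
+365 (one year) → Feb 25, 1859 (2109 left).
+365 (one year) → Feb 25, 1860 (1744 left).
+366 (one year; includes Feb 29, 1860) → Feb 25, 1861 (1378 left).
+365 (one year) → Feb 25, 1862 (1013 left).
+365 (one year) → Feb 25, 1863 (648 left).
+365 (one year) → Feb 25, 1864 (283 left).
Feb has 29 days: +5 → Mar 1, 1864 (278 left).
Mar has 31 days: +31 → Apr 1, 1864 (247 left).
Apr has 30 days: +30 → May 1, 1864 (217 left).
May has 31 days: +31 → Jun 1, 1864 (186 left).
Jun has 30 days: +30 → Jul 1, 1864 (156 left).
Jul has 31 days: +31 → Aug 1, 1864 (125 left).
Aug has 31 days: +31 → Sep 1, 1864 (94 left).
Sep has 30 days: +30 → Oct 1, 1864 (64 left).
Oct has 31 days: +31 → Nov 1, 1864 (33 left).
Nov has 30 days: +30 → Dec 1, 1864 (3 left).
+3 → Dec 4, 1864.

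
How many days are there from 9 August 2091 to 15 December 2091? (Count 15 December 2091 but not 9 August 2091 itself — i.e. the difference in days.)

Aug 9, 2091 → Sep 9, 2091: 31 days (August has 31).
Sep 9, 2091 → Oct 9, 2091: 30 days (September has 30).
Oct 9, 2091 → Nov 9, 2091: 31 days (October has 31).
Nov 9, 2091 → Dec 9, 2091: 30 days (November has 30).
Dec 9, 2091 → Dec 15, 2091: 6 days.
Total: 128 days.

128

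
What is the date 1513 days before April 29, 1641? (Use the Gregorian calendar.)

March 8, 1637

−365 (one year) → Apr 29, 1640 (1148 left).
−366 (one year; includes Feb 29, 1640) → Apr 29, 1639 (782 left).
−365 (one year) → Apr 29, 1638 (417 left).
−365 (one year) → Apr 29, 1637 (52 left).
−29 → Mar 31, 1637 (end of Mar, 31 days; 23 left).
−23 → Mar 8, 1637.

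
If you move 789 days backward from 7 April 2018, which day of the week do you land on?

Apr 7, 2018 is a Saturday.
789 mod 7 = 5, so 789 days before a Saturday is Saturday − 5 = Monday.

Monday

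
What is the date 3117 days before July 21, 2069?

January 7, 2061

−365 (one year) → Jul 21, 2068 (2752 left).
−366 (one year; includes Feb 29, 2068) → Jul 21, 2067 (2386 left).
−365 (one year) → Jul 21, 2066 (2021 left).
−365 (one year) → Jul 21, 2065 (1656 left).
−365 (one year) → Jul 21, 2064 (1291 left).
−366 (one year; includes Feb 29, 2064) → Jul 21, 2063 (925 left).
−365 (one year) → Jul 21, 2062 (560 left).
−365 (one year) → Jul 21, 2061 (195 left).
−21 → Jun 30, 2061 (end of Jun, 30 days; 174 left).
−30 → May 31, 2061 (end of May, 31 days; 144 left).
−31 → Apr 30, 2061 (end of Apr, 30 days; 113 left).
−30 → Mar 31, 2061 (end of Mar, 31 days; 83 left).
−31 → Feb 28, 2061 (end of Feb, 28 days; 52 left).
−28 → Jan 31, 2061 (end of Jan, 31 days; 24 left).
−24 → Jan 7, 2061.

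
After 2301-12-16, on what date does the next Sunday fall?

December 22, 2301

Dec 16, 2301 is a Monday.
From Monday to the next Sunday is 6 days.
Dec 16, 2301 + 6 = Dec 22, 2301.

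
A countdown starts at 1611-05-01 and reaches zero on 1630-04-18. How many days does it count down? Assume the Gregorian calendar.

6927

May 1, 1611 → May 1, 1612: 366 days (Feb 29, 1612 is in that span).
May 1, 1612 → May 1, 1613: 365 days.
May 1, 1613 → May 1, 1614: 365 days.
May 1, 1614 → May 1, 1615: 365 days.
May 1, 1615 → May 1, 1616: 366 days (Feb 29, 1616 is in that span).
May 1, 1616 → May 1, 1617: 365 days.
May 1, 1617 → May 1, 1618: 365 days.
May 1, 1618 → May 1, 1619: 365 days.
May 1, 1619 → May 1, 1620: 366 days (Feb 29, 1620 is in that span).
May 1, 1620 → May 1, 1621: 365 days.
May 1, 1621 → May 1, 1622: 365 days.
May 1, 1622 → May 1, 1623: 365 days.
May 1, 1623 → May 1, 1624: 366 days (Feb 29, 1624 is in that span).
May 1, 1624 → May 1, 1625: 365 days.
May 1, 1625 → May 1, 1626: 365 days.
May 1, 1626 → May 1, 1627: 365 days.
May 1, 1627 → May 1, 1628: 366 days (Feb 29, 1628 is in that span).
May 1, 1628 → May 1, 1629: 365 days.
May 1, 1629 → Jun 1, 1629: 31 days (May has 31).
Jun 1, 1629 → Jul 1, 1629: 30 days (June has 30).
Jul 1, 1629 → Aug 1, 1629: 31 days (July has 31).
Aug 1, 1629 → Sep 1, 1629: 31 days (August has 31).
Sep 1, 1629 → Oct 1, 1629: 30 days (September has 30).
Oct 1, 1629 → Nov 1, 1629: 31 days (October has 31).
Nov 1, 1629 → Dec 1, 1629: 30 days (November has 30).
Dec 1, 1629 → Jan 1, 1630: 31 days (December has 31).
Jan 1, 1630 → Feb 1, 1630: 31 days (January has 31).
Feb 1, 1630 → Mar 1, 1630: 28 days (February has 28).
Mar 1, 1630 → Apr 1, 1630: 31 days (March has 31).
Apr 1, 1630 → Apr 18, 1630: 17 days.
Total: 6927 days.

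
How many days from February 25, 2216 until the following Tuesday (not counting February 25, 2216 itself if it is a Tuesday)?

2

Feb 25, 2216 is a Sunday.
From Sunday to the next Tuesday is 2 days.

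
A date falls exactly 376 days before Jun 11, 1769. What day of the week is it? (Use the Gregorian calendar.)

Tuesday

First find the weekday of Jun 11, 1769. Doomsday rule: the anchor day for the 1700s is Sunday. For year 69: 69÷12 = 5 r 9, and 9÷4 = 2, so 5+9+2 = 16.
Sunday + 16 ≡ Tuesday — that's 1769's doomsday.
In June the doomsday date is Jun 6.
Jun 11 is 5 days after Jun 6; 5 mod 7 = 5, so Tuesday + 5 = Sunday.
376 mod 7 = 5, so 376 days before a Sunday is Sunday − 5 = Tuesday.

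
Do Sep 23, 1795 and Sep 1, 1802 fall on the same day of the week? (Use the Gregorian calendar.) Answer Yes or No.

From Sep 23, 1795 to Sep 1, 1802 is 2534 days.
2534 mod 7 = 0, so they are the same weekday.
(Sep 23, 1795 is a Wednesday; Sep 1, 1802 is a Wednesday.)

Yes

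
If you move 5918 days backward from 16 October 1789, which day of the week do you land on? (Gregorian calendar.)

Tuesday

First find the weekday of Oct 16, 1789. Doomsday rule: the anchor day for the 1700s is Sunday. For year 89: 89÷12 = 7 r 5, and 5÷4 = 1, so 7+5+1 = 13.
Sunday + 13 ≡ Saturday — that's 1789's doomsday.
In October the doomsday date is Oct 10.
Oct 16 is 6 days after Oct 10; 6 mod 7 = 6, so Saturday + 6 = Friday.
5918 mod 7 = 3, so 5918 days before a Friday is Friday − 3 = Tuesday.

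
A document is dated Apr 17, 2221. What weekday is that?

Doomsday rule: the anchor day for the 2200s is Friday. For year 21: 21÷12 = 1 r 9, and 9÷4 = 2, so 1+9+2 = 12.
Friday + 12 ≡ Wednesday — that's 2221's doomsday.
In April the doomsday date is Apr 4.
Apr 17 is 13 days after Apr 4; 13 mod 7 = 6, so Wednesday + 6 = Tuesday.

Tuesday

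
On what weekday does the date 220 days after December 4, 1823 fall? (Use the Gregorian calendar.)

Sunday

Dec 4, 1823 is a Thursday.
220 mod 7 = 3, so 220 days after a Thursday is Thursday + 3 = Sunday.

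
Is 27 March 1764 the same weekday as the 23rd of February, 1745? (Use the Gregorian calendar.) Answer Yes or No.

Yes

From Feb 23, 1745 to Mar 27, 1764 is 6972 days.
6972 mod 7 = 0, so they are the same weekday.
(Feb 23, 1745 is a Tuesday; Mar 27, 1764 is a Tuesday.)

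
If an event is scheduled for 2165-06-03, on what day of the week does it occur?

Monday

January 1, 2165 is a Tuesday.
Jan 1, 2165 → Feb 1, 2165: 31 days (January has 31).
Feb 1, 2165 → Mar 1, 2165: 28 days (February has 28).
Mar 1, 2165 → Apr 1, 2165: 31 days (March has 31).
Apr 1, 2165 → May 1, 2165: 30 days (April has 30).
May 1, 2165 → Jun 1, 2165: 31 days (May has 31).
Jun 1, 2165 → Jun 3, 2165: 2 days.
Total: 153 days.
153 mod 7 = 6, so Tuesday + 6 = Monday.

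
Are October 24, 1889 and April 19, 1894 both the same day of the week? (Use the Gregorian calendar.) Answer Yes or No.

Yes

From Oct 24, 1889 to Apr 19, 1894 is 1638 days.
1638 mod 7 = 0, so they are the same weekday.
(Oct 24, 1889 is a Thursday; Apr 19, 1894 is a Thursday.)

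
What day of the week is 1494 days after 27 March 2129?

Mar 27, 2129 is a Sunday.
1494 mod 7 = 3, so 1494 days after a Sunday is Sunday + 3 = Wednesday.

Wednesday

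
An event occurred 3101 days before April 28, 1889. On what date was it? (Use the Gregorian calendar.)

October 31, 1880

−365 (one year) → Apr 28, 1888 (2736 left).
−366 (one year; includes Feb 29, 1888) → Apr 28, 1887 (2370 left).
−365 (one year) → Apr 28, 1886 (2005 left).
−365 (one year) → Apr 28, 1885 (1640 left).
−365 (one year) → Apr 28, 1884 (1275 left).
−366 (one year; includes Feb 29, 1884) → Apr 28, 1883 (909 left).
−365 (one year) → Apr 28, 1882 (544 left).
−365 (one year) → Apr 28, 1881 (179 left).
−28 → Mar 31, 1881 (end of Mar, 31 days; 151 left).
−31 → Feb 28, 1881 (end of Feb, 28 days; 120 left).
−28 → Jan 31, 1881 (end of Jan, 31 days; 92 left).
−31 → Dec 31, 1880 (end of Dec, 31 days; 61 left).
−31 → Nov 30, 1880 (end of Nov, 30 days; 30 left).
−30 → Oct 31, 1880 (end of Oct, 31 days; 0 left).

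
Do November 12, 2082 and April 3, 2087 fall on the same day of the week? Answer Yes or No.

From Nov 12, 2082 to Apr 3, 2087 is 1603 days.
1603 mod 7 = 0, so they are the same weekday.
(Nov 12, 2082 is a Thursday; Apr 3, 2087 is a Thursday.)

Yes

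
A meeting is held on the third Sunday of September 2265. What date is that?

September 17, 2265

September 1, 2265 is a Friday.
The first Sunday is therefore September 3 (2 days later).
The third Sunday is 3 + 2×7 = September 17.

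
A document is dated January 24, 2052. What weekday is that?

Wednesday

Doomsday rule: the anchor day for the 2000s is Tuesday. For year 52: 52÷12 = 4 r 4, and 4÷4 = 1, so 4+4+1 = 9.
Tuesday + 9 ≡ Thursday — that's 2052's doomsday.
In January the doomsday date is Jan 4 (2052 is a leap year (divisible by 4)).
Jan 24 is 20 days after Jan 4; 20 mod 7 = 6, so Thursday + 6 = Wednesday.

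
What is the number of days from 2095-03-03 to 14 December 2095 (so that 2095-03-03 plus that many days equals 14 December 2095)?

Mar 3, 2095 → Apr 3, 2095: 31 days (March has 31).
Apr 3, 2095 → May 3, 2095: 30 days (April has 30).
May 3, 2095 → Jun 3, 2095: 31 days (May has 31).
Jun 3, 2095 → Jul 3, 2095: 30 days (June has 30).
Jul 3, 2095 → Aug 3, 2095: 31 days (July has 31).
Aug 3, 2095 → Sep 3, 2095: 31 days (August has 31).
Sep 3, 2095 → Oct 3, 2095: 30 days (September has 30).
Oct 3, 2095 → Nov 3, 2095: 31 days (October has 31).
Nov 3, 2095 → Dec 3, 2095: 30 days (November has 30).
Dec 3, 2095 → Dec 14, 2095: 11 days.
Total: 286 days.

286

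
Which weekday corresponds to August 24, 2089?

Wednesday

January 1, 2089 is a Saturday.
Jan 1, 2089 → Feb 1, 2089: 31 days (January has 31).
Feb 1, 2089 → Mar 1, 2089: 28 days (February has 28).
Mar 1, 2089 → Apr 1, 2089: 31 days (March has 31).
Apr 1, 2089 → May 1, 2089: 30 days (April has 30).
May 1, 2089 → Jun 1, 2089: 31 days (May has 31).
Jun 1, 2089 → Jul 1, 2089: 30 days (June has 30).
Jul 1, 2089 → Aug 1, 2089: 31 days (July has 31).
Aug 1, 2089 → Aug 24, 2089: 23 days.
Total: 235 days.
235 mod 7 = 4, so Saturday + 4 = Wednesday.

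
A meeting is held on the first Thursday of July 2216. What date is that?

July 4, 2216

July 1, 2216 is a Monday.
The first Thursday is therefore July 4 (3 days later).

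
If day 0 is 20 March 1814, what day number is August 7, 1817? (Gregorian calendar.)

Mar 20, 1814 → Mar 20, 1815: 365 days.
Mar 20, 1815 → Mar 20, 1816: 366 days (Feb 29, 1816 is in that span).
Mar 20, 1816 → Mar 20, 1817: 365 days.
Mar 20, 1817 → Apr 20, 1817: 31 days (March has 31).
Apr 20, 1817 → May 20, 1817: 30 days (April has 30).
May 20, 1817 → Jun 20, 1817: 31 days (May has 31).
Jun 20, 1817 → Jul 20, 1817: 30 days (June has 30).
Jul 20, 1817 → Aug 7, 1817: 18 days.
Total: 1236 days.

1236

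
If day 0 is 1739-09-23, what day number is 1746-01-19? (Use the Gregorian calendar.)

2310

Sep 23, 1739 → Sep 23, 1740: 366 days (Feb 29, 1740 is in that span).
Sep 23, 1740 → Sep 23, 1741: 365 days.
Sep 23, 1741 → Sep 23, 1742: 365 days.
Sep 23, 1742 → Sep 23, 1743: 365 days.
Sep 23, 1743 → Sep 23, 1744: 366 days (Feb 29, 1744 is in that span).
Sep 23, 1744 → Sep 23, 1745: 365 days.
Sep 23, 1745 → Oct 23, 1745: 30 days (September has 30).
Oct 23, 1745 → Nov 23, 1745: 31 days (October has 31).
Nov 23, 1745 → Dec 23, 1745: 30 days (November has 30).
Dec 23, 1745 → Jan 19, 1746: 27 days.
Total: 2310 days.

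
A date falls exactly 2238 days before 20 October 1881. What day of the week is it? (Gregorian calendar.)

Saturday

First find the weekday of Oct 20, 1881. Doomsday rule: the anchor day for the 1800s is Friday. For year 81: 81÷12 = 6 r 9, and 9÷4 = 2, so 6+9+2 = 17.
Friday + 17 ≡ Monday — that's 1881's doomsday.
In October the doomsday date is Oct 10.
Oct 20 is 10 days after Oct 10; 10 mod 7 = 3, so Monday + 3 = Thursday.
2238 mod 7 = 5, so 2238 days before a Thursday is Thursday − 5 = Saturday.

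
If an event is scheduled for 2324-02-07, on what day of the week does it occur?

Thursday

Doomsday rule: the anchor day for the 2300s is Wednesday. For year 24: 24÷12 = 2 r 0, and 0÷4 = 0, so 2+0+0 = 2.
Wednesday + 2 ≡ Friday — that's 2324's doomsday.
In February the doomsday date is Feb 29 (2324 is a leap year (divisible by 4)).
Feb 7 is 22 days before Feb 29; 22 mod 7 = 1, so Friday − 1 = Thursday.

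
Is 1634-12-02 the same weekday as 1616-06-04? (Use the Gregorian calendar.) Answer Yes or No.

Yes

From Jun 4, 1616 to Dec 2, 1634 is 6755 days.
6755 mod 7 = 0, so they are the same weekday.
(Jun 4, 1616 is a Saturday; Dec 2, 1634 is a Saturday.)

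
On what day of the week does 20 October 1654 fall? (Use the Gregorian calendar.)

Doomsday rule: the anchor day for the 1600s is Tuesday. For year 54: 54÷12 = 4 r 6, and 6÷4 = 1, so 4+6+1 = 11.
Tuesday + 11 ≡ Saturday — that's 1654's doomsday.
In October the doomsday date is Oct 10.
Oct 20 is 10 days after Oct 10; 10 mod 7 = 3, so Saturday + 3 = Tuesday.

Tuesday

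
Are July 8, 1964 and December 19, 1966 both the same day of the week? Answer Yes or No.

No

From Jul 8, 1964 to Dec 19, 1966 is 894 days.
894 mod 7 = 5, so they are different weekdays.
(Jul 8, 1964 is a Wednesday; Dec 19, 1966 is a Monday.)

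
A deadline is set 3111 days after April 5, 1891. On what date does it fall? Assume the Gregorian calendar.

October 11, 1899

+366 (one year; includes Feb 29, 1892) → Apr 5, 1892 (2745 left).
+365 (one year) → Apr 5, 1893 (2380 left).
+365 (one year) → Apr 5, 1894 (2015 left).
+365 (one year) → Apr 5, 1895 (1650 left).
+366 (one year; includes Feb 29, 1896) → Apr 5, 1896 (1284 left).
+365 (one year) → Apr 5, 1897 (919 left).
+365 (one year) → Apr 5, 1898 (554 left).
+365 (one year) → Apr 5, 1899 (189 left).
Apr has 30 days: +26 → May 1, 1899 (163 left).
May has 31 days: +31 → Jun 1, 1899 (132 left).
Jun has 30 days: +30 → Jul 1, 1899 (102 left).
Jul has 31 days: +31 → Aug 1, 1899 (71 left).
Aug has 31 days: +31 → Sep 1, 1899 (40 left).
Sep has 30 days: +30 → Oct 1, 1899 (10 left).
+10 → Oct 11, 1899.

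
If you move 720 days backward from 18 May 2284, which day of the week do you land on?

Monday

May 18, 2284 is a Sunday.
720 mod 7 = 6, so 720 days before a Sunday is Sunday − 6 = Monday.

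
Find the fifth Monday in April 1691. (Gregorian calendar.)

April 1, 1691 is a Sunday.
The first Monday is therefore April 2 (1 days later).
The fifth Monday is 2 + 4×7 = April 30.

April 30, 1691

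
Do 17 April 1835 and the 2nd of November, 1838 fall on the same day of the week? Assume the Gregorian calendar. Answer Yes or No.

From Apr 17, 1835 to Nov 2, 1838 is 1295 days.
1295 mod 7 = 0, so they are the same weekday.
(Apr 17, 1835 is a Friday; Nov 2, 1838 is a Friday.)

Yes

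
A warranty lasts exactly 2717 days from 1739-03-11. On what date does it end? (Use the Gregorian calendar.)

+366 (one year; includes Feb 29, 1740) → Mar 11, 1740 (2351 left).
+365 (one year) → Mar 11, 1741 (1986 left).
+365 (one year) → Mar 11, 1742 (1621 left).
+365 (one year) → Mar 11, 1743 (1256 left).
+366 (one year; includes Feb 29, 1744) → Mar 11, 1744 (890 left).
+365 (one year) → Mar 11, 1745 (525 left).
+365 (one year) → Mar 11, 1746 (160 left).
Mar has 31 days: +21 → Apr 1, 1746 (139 left).
Apr has 30 days: +30 → May 1, 1746 (109 left).
May has 31 days: +31 → Jun 1, 1746 (78 left).
Jun has 30 days: +30 → Jul 1, 1746 (48 left).
Jul has 31 days: +31 → Aug 1, 1746 (17 left).
+17 → Aug 18, 1746.

August 18, 1746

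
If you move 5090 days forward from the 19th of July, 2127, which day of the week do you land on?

First find the weekday of Jul 19, 2127. Doomsday rule: the anchor day for the 2100s is Sunday. For year 27: 27÷12 = 2 r 3, and 3÷4 = 0, so 2+3+0 = 5.
Sunday + 5 ≡ Friday — that's 2127's doomsday.
In July the doomsday date is Jul 11.
Jul 19 is 8 days after Jul 11; 8 mod 7 = 1, so Friday + 1 = Saturday.
5090 mod 7 = 1, so 5090 days after a Saturday is Saturday + 1 = Sunday.

Sunday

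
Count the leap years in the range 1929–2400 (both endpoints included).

115

Multiples of 4 in [1929,2400]: 118.
Of those, multiples of 100: 5 (not leap unless ÷400).
Multiples of 400: 2.
Leap years = 118 − 5 + 2 = 115.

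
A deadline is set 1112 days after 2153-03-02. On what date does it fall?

+365 (one year) → Mar 2, 2154 (747 left).
+365 (one year) → Mar 2, 2155 (382 left).
Mar has 31 days: +30 → Apr 1, 2155 (352 left).
Apr has 30 days: +30 → May 1, 2155 (322 left).
May has 31 days: +31 → Jun 1, 2155 (291 left).
Jun has 30 days: +30 → Jul 1, 2155 (261 left).
Jul has 31 days: +31 → Aug 1, 2155 (230 left).
Aug has 31 days: +31 → Sep 1, 2155 (199 left).
Sep has 30 days: +30 → Oct 1, 2155 (169 left).
Oct has 31 days: +31 → Nov 1, 2155 (138 left).
Nov has 30 days: +30 → Dec 1, 2155 (108 left).
Dec has 31 days: +31 → Jan 1, 2156 (77 left).
Jan has 31 days: +31 → Feb 1, 2156 (46 left).
Feb has 29 days: +29 → Mar 1, 2156 (17 left).
+17 → Mar 18, 2156.

March 18, 2156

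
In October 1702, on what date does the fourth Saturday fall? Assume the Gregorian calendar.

October 1, 1702 is a Sunday.
The first Saturday is therefore October 7 (6 days later).
The fourth Saturday is 7 + 3×7 = October 28.

October 28, 1702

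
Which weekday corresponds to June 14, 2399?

Monday

Doomsday rule: the anchor day for the 2300s is Wednesday. For year 99: 99÷12 = 8 r 3, and 3÷4 = 0, so 8+3+0 = 11.
Wednesday + 11 ≡ Sunday — that's 2399's doomsday.
In June the doomsday date is Jun 6.
Jun 14 is 8 days after Jun 6; 8 mod 7 = 1, so Sunday + 1 = Monday.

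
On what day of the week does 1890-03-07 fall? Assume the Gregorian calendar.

Doomsday rule: the anchor day for the 1800s is Friday. For year 90: 90÷12 = 7 r 6, and 6÷4 = 1, so 7+6+1 = 14.
Friday + 14 ≡ Friday — that's 1890's doomsday.
In March the doomsday date is Mar 14.
Mar 7 is 7 days before Mar 14; 7 mod 7 = 0, so Friday − 0 = Friday.

Friday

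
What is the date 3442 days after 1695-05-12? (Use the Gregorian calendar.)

October 14, 1704

+366 (one year; includes Feb 29, 1696) → May 12, 1696 (3076 left).
+365 (one year) → May 12, 1697 (2711 left).
+365 (one year) → May 12, 1698 (2346 left).
+365 (one year) → May 12, 1699 (1981 left).
+365 (one year) → May 12, 1700 (1616 left).
+365 (one year) → May 12, 1701 (1251 left).
+365 (one year) → May 12, 1702 (886 left).
+365 (one year) → May 12, 1703 (521 left).
+366 (one year; includes Feb 29, 1704) → May 12, 1704 (155 left).
May has 31 days: +20 → Jun 1, 1704 (135 left).
Jun has 30 days: +30 → Jul 1, 1704 (105 left).
Jul has 31 days: +31 → Aug 1, 1704 (74 left).
Aug has 31 days: +31 → Sep 1, 1704 (43 left).
Sep has 30 days: +30 → Oct 1, 1704 (13 left).
+13 → Oct 14, 1704.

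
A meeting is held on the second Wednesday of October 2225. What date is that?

October 12, 2225

October 1, 2225 is a Saturday.
The first Wednesday is therefore October 5 (4 days later).
The second Wednesday is 5 + 1×7 = October 12.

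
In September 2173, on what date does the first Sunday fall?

September 5, 2173

September 1, 2173 is a Wednesday.
The first Sunday is therefore September 5 (4 days later).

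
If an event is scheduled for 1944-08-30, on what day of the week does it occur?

Doomsday rule: the anchor day for the 1900s is Wednesday. For year 44: 44÷12 = 3 r 8, and 8÷4 = 2, so 3+8+2 = 13.
Wednesday + 13 ≡ Tuesday — that's 1944's doomsday.
In August the doomsday date is Aug 8.
Aug 30 is 22 days after Aug 8; 22 mod 7 = 1, so Tuesday + 1 = Wednesday.

Wednesday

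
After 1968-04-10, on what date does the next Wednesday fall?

Apr 10, 1968 is a Wednesday.
From Wednesday to the next Wednesday is 7 days.
Apr 10, 1968 + 7 = Apr 17, 1968.

April 17, 1968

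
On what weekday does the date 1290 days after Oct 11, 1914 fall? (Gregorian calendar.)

Oct 11, 1914 is a Sunday.
1290 mod 7 = 2, so 1290 days after a Sunday is Sunday + 2 = Tuesday.

Tuesday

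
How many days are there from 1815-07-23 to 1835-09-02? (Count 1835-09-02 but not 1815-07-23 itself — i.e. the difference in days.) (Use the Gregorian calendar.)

Jul 23, 1815 → Jul 23, 1816: 366 days (Feb 29, 1816 is in that span).
Jul 23, 1816 → Jul 23, 1817: 365 days.
Jul 23, 1817 → Jul 23, 1818: 365 days.
Jul 23, 1818 → Jul 23, 1819: 365 days.
Jul 23, 1819 → Jul 23, 1820: 366 days (Feb 29, 1820 is in that span).
Jul 23, 1820 → Jul 23, 1821: 365 days.
Jul 23, 1821 → Jul 23, 1822: 365 days.
Jul 23, 1822 → Jul 23, 1823: 365 days.
Jul 23, 1823 → Jul 23, 1824: 366 days (Feb 29, 1824 is in that span).
Jul 23, 1824 → Jul 23, 1825: 365 days.
Jul 23, 1825 → Jul 23, 1826: 365 days.
Jul 23, 1826 → Jul 23, 1827: 365 days.
Jul 23, 1827 → Jul 23, 1828: 366 days (Feb 29, 1828 is in that span).
Jul 23, 1828 → Jul 23, 1829: 365 days.
Jul 23, 1829 → Jul 23, 1830: 365 days.
Jul 23, 1830 → Jul 23, 1831: 365 days.
Jul 23, 1831 → Jul 23, 1832: 366 days (Feb 29, 1832 is in that span).
Jul 23, 1832 → Jul 23, 1833: 365 days.
Jul 23, 1833 → Jul 23, 1834: 365 days.
Jul 23, 1834 → Jul 23, 1835: 365 days.
Jul 23, 1835 → Aug 23, 1835: 31 days (July has 31).
Aug 23, 1835 → Sep 2, 1835: 10 days.
Total: 7346 days.

7346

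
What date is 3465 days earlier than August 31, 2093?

−365 (one year) → Aug 31, 2092 (3100 left).
−366 (one year; includes Feb 29, 2092) → Aug 31, 2091 (2734 left).
−365 (one year) → Aug 31, 2090 (2369 left).
−365 (one year) → Aug 31, 2089 (2004 left).
−365 (one year) → Aug 31, 2088 (1639 left).
−366 (one year; includes Feb 29, 2088) → Aug 31, 2087 (1273 left).
−365 (one year) → Aug 31, 2086 (908 left).
−365 (one year) → Aug 31, 2085 (543 left).
−365 (one year) → Aug 31, 2084 (178 left).
−31 → Jul 31, 2084 (end of Jul, 31 days; 147 left).
−31 → Jun 30, 2084 (end of Jun, 30 days; 116 left).
−30 → May 31, 2084 (end of May, 31 days; 86 left).
−31 → Apr 30, 2084 (end of Apr, 30 days; 55 left).
−30 → Mar 31, 2084 (end of Mar, 31 days; 25 left).
−25 → Mar 6, 2084.

March 6, 2084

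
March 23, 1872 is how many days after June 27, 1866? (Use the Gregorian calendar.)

Jun 27, 1866 → Jun 27, 1867: 365 days.
Jun 27, 1867 → Jun 27, 1868: 366 days (Feb 29, 1868 is in that span).
Jun 27, 1868 → Jun 27, 1869: 365 days.
Jun 27, 1869 → Jun 27, 1870: 365 days.
Jun 27, 1870 → Jun 27, 1871: 365 days.
Jun 27, 1871 → Jul 27, 1871: 30 days (June has 30).
Jul 27, 1871 → Aug 27, 1871: 31 days (July has 31).
Aug 27, 1871 → Sep 27, 1871: 31 days (August has 31).
Sep 27, 1871 → Oct 27, 1871: 30 days (September has 30).
Oct 27, 1871 → Nov 27, 1871: 31 days (October has 31).
Nov 27, 1871 → Dec 27, 1871: 30 days (November has 30).
Dec 27, 1871 → Jan 27, 1872: 31 days (December has 31).
Jan 27, 1872 → Feb 27, 1872: 31 days (January has 31).
Feb 27, 1872 → Mar 23, 1872: 25 days.
Total: 2096 days.

2096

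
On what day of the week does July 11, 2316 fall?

Tuesday

Doomsday rule: the anchor day for the 2300s is Wednesday. For year 16: 16÷12 = 1 r 4, and 4÷4 = 1, so 1+4+1 = 6.
Wednesday + 6 ≡ Tuesday — that's 2316's doomsday.
In July the doomsday date is Jul 11.
Jul 11 is the doomsday itself: Tuesday.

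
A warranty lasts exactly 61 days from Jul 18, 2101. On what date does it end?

September 17, 2101

Jul has 31 days: +14 → Aug 1, 2101 (47 left).
Aug has 31 days: +31 → Sep 1, 2101 (16 left).
+16 → Sep 17, 2101.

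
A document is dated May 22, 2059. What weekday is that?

Thursday

Doomsday rule: the anchor day for the 2000s is Tuesday. For year 59: 59÷12 = 4 r 11, and 11÷4 = 2, so 4+11+2 = 17.
Tuesday + 17 ≡ Friday — that's 2059's doomsday.
In May the doomsday date is May 9.
May 22 is 13 days after May 9; 13 mod 7 = 6, so Friday + 6 = Thursday.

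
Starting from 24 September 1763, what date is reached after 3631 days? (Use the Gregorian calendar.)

September 2, 1773

+366 (one year; includes Feb 29, 1764) → Sep 24, 1764 (3265 left).
+365 (one year) → Sep 24, 1765 (2900 left).
+365 (one year) → Sep 24, 1766 (2535 left).
+365 (one year) → Sep 24, 1767 (2170 left).
+366 (one year; includes Feb 29, 1768) → Sep 24, 1768 (1804 left).
+365 (one year) → Sep 24, 1769 (1439 left).
+365 (one year) → Sep 24, 1770 (1074 left).
+365 (one year) → Sep 24, 1771 (709 left).
+366 (one year; includes Feb 29, 1772) → Sep 24, 1772 (343 left).
Sep has 30 days: +7 → Oct 1, 1772 (336 left).
Oct has 31 days: +31 → Nov 1, 1772 (305 left).
Nov has 30 days: +30 → Dec 1, 1772 (275 left).
Dec has 31 days: +31 → Jan 1, 1773 (244 left).
Jan has 31 days: +31 → Feb 1, 1773 (213 left).
Feb has 28 days: +28 → Mar 1, 1773 (185 left).
Mar has 31 days: +31 → Apr 1, 1773 (154 left).
Apr has 30 days: +30 → May 1, 1773 (124 left).
May has 31 days: +31 → Jun 1, 1773 (93 left).
Jun has 30 days: +30 → Jul 1, 1773 (63 left).
Jul has 31 days: +31 → Aug 1, 1773 (32 left).
Aug has 31 days: +31 → Sep 1, 1773 (1 left).
+1 → Sep 2, 1773.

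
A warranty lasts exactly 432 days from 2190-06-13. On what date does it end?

August 19, 2191

+365 (one year) → Jun 13, 2191 (67 left).
Jun has 30 days: +18 → Jul 1, 2191 (49 left).
Jul has 31 days: +31 → Aug 1, 2191 (18 left).
+18 → Aug 19, 2191.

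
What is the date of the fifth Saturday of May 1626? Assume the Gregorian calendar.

May 30, 1626

May 1, 1626 is a Friday.
The first Saturday is therefore May 2 (1 days later).
The fifth Saturday is 2 + 4×7 = May 30.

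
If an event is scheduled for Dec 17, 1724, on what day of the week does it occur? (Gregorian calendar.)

Doomsday rule: the anchor day for the 1700s is Sunday. For year 24: 24÷12 = 2 r 0, and 0÷4 = 0, so 2+0+0 = 2.
Sunday + 2 ≡ Tuesday — that's 1724's doomsday.
In December the doomsday date is Dec 12.
Dec 17 is 5 days after Dec 12; 5 mod 7 = 5, so Tuesday + 5 = Sunday.

Sunday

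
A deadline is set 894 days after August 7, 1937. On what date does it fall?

January 18, 1940

+365 (one year) → Aug 7, 1938 (529 left).
+365 (one year) → Aug 7, 1939 (164 left).
Aug has 31 days: +25 → Sep 1, 1939 (139 left).
Sep has 30 days: +30 → Oct 1, 1939 (109 left).
Oct has 31 days: +31 → Nov 1, 1939 (78 left).
Nov has 30 days: +30 → Dec 1, 1939 (48 left).
Dec has 31 days: +31 → Jan 1, 1940 (17 left).
+17 → Jan 18, 1940.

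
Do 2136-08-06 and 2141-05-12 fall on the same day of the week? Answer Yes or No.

From Aug 6, 2136 to May 12, 2141 is 1740 days.
1740 mod 7 = 4, so they are different weekdays.
(Aug 6, 2136 is a Monday; May 12, 2141 is a Friday.)

No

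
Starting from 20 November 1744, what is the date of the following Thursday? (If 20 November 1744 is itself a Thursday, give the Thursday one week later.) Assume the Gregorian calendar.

Nov 20, 1744 is a Friday.
From Friday to the next Thursday is 6 days.
Nov 20, 1744 + 6 = Nov 26, 1744.

November 26, 1744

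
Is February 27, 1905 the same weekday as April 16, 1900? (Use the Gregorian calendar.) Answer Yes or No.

Yes

From Apr 16, 1900 to Feb 27, 1905 is 1778 days.
1778 mod 7 = 0, so they are the same weekday.
(Apr 16, 1900 is a Monday; Feb 27, 1905 is a Monday.)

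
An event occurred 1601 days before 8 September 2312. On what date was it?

April 21, 2308

−366 (one year; includes Feb 29, 2312) → Sep 8, 2311 (1235 left).
−365 (one year) → Sep 8, 2310 (870 left).
−365 (one year) → Sep 8, 2309 (505 left).
−365 (one year) → Sep 8, 2308 (140 left).
−8 → Aug 31, 2308 (end of Aug, 31 days; 132 left).
−31 → Jul 31, 2308 (end of Jul, 31 days; 101 left).
−31 → Jun 30, 2308 (end of Jun, 30 days; 70 left).
−30 → May 31, 2308 (end of May, 31 days; 40 left).
−31 → Apr 30, 2308 (end of Apr, 30 days; 9 left).
−9 → Apr 21, 2308.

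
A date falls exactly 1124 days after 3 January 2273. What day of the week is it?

Tuesday

First find the weekday of Jan 3, 2273. Doomsday rule: the anchor day for the 2200s is Friday. For year 73: 73÷12 = 6 r 1, and 1÷4 = 0, so 6+1+0 = 7.
Friday + 7 ≡ Friday — that's 2273's doomsday.
In January the doomsday date is Jan 3 (2273 is not a leap year).
Jan 3 is the doomsday itself: Friday.
1124 mod 7 = 4, so 1124 days after a Friday is Friday + 4 = Tuesday.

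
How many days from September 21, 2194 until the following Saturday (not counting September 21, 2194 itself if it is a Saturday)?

Sep 21, 2194 is a Sunday.
From Sunday to the next Saturday is 6 days.

6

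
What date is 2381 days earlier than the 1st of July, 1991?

−365 (one year) → Jul 1, 1990 (2016 left).
−365 (one year) → Jul 1, 1989 (1651 left).
−365 (one year) → Jul 1, 1988 (1286 left).
−366 (one year; includes Feb 29, 1988) → Jul 1, 1987 (920 left).
−365 (one year) → Jul 1, 1986 (555 left).
−365 (one year) → Jul 1, 1985 (190 left).
−1 → Jun 30, 1985 (end of Jun, 30 days; 189 left).
−30 → May 31, 1985 (end of May, 31 days; 159 left).
−31 → Apr 30, 1985 (end of Apr, 30 days; 128 left).
−30 → Mar 31, 1985 (end of Mar, 31 days; 98 left).
−31 → Feb 28, 1985 (end of Feb, 28 days; 67 left).
−28 → Jan 31, 1985 (end of Jan, 31 days; 39 left).
−31 → Dec 31, 1984 (end of Dec, 31 days; 8 left).
−8 → Dec 23, 1984.

December 23, 1984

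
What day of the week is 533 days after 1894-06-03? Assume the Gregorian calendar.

Monday

Jun 3, 1894 is a Sunday.
533 mod 7 = 1, so 533 days after a Sunday is Sunday + 1 = Monday.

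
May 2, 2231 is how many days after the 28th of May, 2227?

May 28, 2227 → May 28, 2228: 366 days (Feb 29, 2228 is in that span).
May 28, 2228 → May 28, 2229: 365 days.
May 28, 2229 → May 28, 2230: 365 days.
May 28, 2230 → Jun 28, 2230: 31 days (May has 31).
Jun 28, 2230 → Jul 28, 2230: 30 days (June has 30).
Jul 28, 2230 → Aug 28, 2230: 31 days (July has 31).
Aug 28, 2230 → Sep 28, 2230: 31 days (August has 31).
Sep 28, 2230 → Oct 28, 2230: 30 days (September has 30).
Oct 28, 2230 → Nov 28, 2230: 31 days (October has 31).
Nov 28, 2230 → Dec 28, 2230: 30 days (November has 30).
Dec 28, 2230 → Jan 28, 2231: 31 days (December has 31).
Jan 28, 2231 → Feb 28, 2231: 31 days (January has 31).
Feb 28, 2231 → Mar 28, 2231: 28 days (February has 28).
Mar 28, 2231 → Apr 28, 2231: 31 days (March has 31).
Apr 28, 2231 → May 2, 2231: 4 days.
Total: 1435 days.

1435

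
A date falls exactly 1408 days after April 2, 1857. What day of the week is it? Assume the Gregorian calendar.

First find the weekday of Apr 2, 1857. Doomsday rule: the anchor day for the 1800s is Friday. For year 57: 57÷12 = 4 r 9, and 9÷4 = 2, so 4+9+2 = 15.
Friday + 15 ≡ Saturday — that's 1857's doomsday.
In April the doomsday date is Apr 4.
Apr 2 is 2 days before Apr 4; 2 mod 7 = 2, so Saturday − 2 = Thursday.
1408 mod 7 = 1, so 1408 days after a Thursday is Thursday + 1 = Friday.

Friday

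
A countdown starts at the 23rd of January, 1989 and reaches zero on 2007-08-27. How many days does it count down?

6790

Jan 23, 1989 → Jan 23, 1990: 365 days.
Jan 23, 1990 → Jan 23, 1991: 365 days.
Jan 23, 1991 → Jan 23, 1992: 365 days.
Jan 23, 1992 → Jan 23, 1993: 366 days (Feb 29, 1992 is in that span).
Jan 23, 1993 → Jan 23, 1994: 365 days.
Jan 23, 1994 → Jan 23, 1995: 365 days.
Jan 23, 1995 → Jan 23, 1996: 365 days.
Jan 23, 1996 → Jan 23, 1997: 366 days (Feb 29, 1996 is in that span).
Jan 23, 1997 → Jan 23, 1998: 365 days.
Jan 23, 1998 → Jan 23, 1999: 365 days.
Jan 23, 1999 → Jan 23, 2000: 365 days.
Jan 23, 2000 → Jan 23, 2001: 366 days (Feb 29, 2000 is in that span).
Jan 23, 2001 → Jan 23, 2002: 365 days.
Jan 23, 2002 → Jan 23, 2003: 365 days.
Jan 23, 2003 → Jan 23, 2004: 365 days.
Jan 23, 2004 → Jan 23, 2005: 366 days (Feb 29, 2004 is in that span).
Jan 23, 2005 → Jan 23, 2006: 365 days.
Jan 23, 2006 → Jan 23, 2007: 365 days.
Jan 23, 2007 → Feb 23, 2007: 31 days (January has 31).
Feb 23, 2007 → Mar 23, 2007: 28 days (February has 28).
Mar 23, 2007 → Apr 23, 2007: 31 days (March has 31).
Apr 23, 2007 → May 23, 2007: 30 days (April has 30).
May 23, 2007 → Jun 23, 2007: 31 days (May has 31).
Jun 23, 2007 → Jul 23, 2007: 30 days (June has 30).
Jul 23, 2007 → Aug 23, 2007: 31 days (July has 31).
Aug 23, 2007 → Aug 27, 2007: 4 days.
Total: 6790 days.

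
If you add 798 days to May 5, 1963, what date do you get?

July 11, 1965

+366 (one year; includes Feb 29, 1964) → May 5, 1964 (432 left).
+365 (one year) → May 5, 1965 (67 left).
May has 31 days: +27 → Jun 1, 1965 (40 left).
Jun has 30 days: +30 → Jul 1, 1965 (10 left).
+10 → Jul 11, 1965.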